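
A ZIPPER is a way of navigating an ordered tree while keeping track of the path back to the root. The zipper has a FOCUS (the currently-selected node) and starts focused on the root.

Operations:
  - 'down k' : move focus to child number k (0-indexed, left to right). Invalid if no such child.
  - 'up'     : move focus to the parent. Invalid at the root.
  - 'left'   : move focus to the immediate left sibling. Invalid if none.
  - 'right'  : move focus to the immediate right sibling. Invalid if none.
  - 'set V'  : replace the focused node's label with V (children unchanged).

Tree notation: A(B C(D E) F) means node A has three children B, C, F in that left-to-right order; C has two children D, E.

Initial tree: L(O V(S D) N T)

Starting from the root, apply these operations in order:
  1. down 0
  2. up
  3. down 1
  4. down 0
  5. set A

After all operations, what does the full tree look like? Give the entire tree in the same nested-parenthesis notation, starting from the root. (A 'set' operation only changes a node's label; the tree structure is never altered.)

Answer: L(O V(A D) N T)

Derivation:
Step 1 (down 0): focus=O path=0 depth=1 children=[] left=[] right=['V', 'N', 'T'] parent=L
Step 2 (up): focus=L path=root depth=0 children=['O', 'V', 'N', 'T'] (at root)
Step 3 (down 1): focus=V path=1 depth=1 children=['S', 'D'] left=['O'] right=['N', 'T'] parent=L
Step 4 (down 0): focus=S path=1/0 depth=2 children=[] left=[] right=['D'] parent=V
Step 5 (set A): focus=A path=1/0 depth=2 children=[] left=[] right=['D'] parent=V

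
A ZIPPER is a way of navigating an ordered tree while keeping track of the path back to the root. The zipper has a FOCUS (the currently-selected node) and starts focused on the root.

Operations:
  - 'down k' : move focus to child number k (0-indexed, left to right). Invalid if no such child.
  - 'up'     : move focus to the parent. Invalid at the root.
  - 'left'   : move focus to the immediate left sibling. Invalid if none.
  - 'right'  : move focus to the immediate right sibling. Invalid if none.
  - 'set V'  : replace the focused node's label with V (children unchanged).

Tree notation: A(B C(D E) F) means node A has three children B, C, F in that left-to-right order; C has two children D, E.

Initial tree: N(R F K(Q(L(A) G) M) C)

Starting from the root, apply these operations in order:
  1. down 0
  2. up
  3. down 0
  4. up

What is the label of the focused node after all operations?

Step 1 (down 0): focus=R path=0 depth=1 children=[] left=[] right=['F', 'K', 'C'] parent=N
Step 2 (up): focus=N path=root depth=0 children=['R', 'F', 'K', 'C'] (at root)
Step 3 (down 0): focus=R path=0 depth=1 children=[] left=[] right=['F', 'K', 'C'] parent=N
Step 4 (up): focus=N path=root depth=0 children=['R', 'F', 'K', 'C'] (at root)

Answer: N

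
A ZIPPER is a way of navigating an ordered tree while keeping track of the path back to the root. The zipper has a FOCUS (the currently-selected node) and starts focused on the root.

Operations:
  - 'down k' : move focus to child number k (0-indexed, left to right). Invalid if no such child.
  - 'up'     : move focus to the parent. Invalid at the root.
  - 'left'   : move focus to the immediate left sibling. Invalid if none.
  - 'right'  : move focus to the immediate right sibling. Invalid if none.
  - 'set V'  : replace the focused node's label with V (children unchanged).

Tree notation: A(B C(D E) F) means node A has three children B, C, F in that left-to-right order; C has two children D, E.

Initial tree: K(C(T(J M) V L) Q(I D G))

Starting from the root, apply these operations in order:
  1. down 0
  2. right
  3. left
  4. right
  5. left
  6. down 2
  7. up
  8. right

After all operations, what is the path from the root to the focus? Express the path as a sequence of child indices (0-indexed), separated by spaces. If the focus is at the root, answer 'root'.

Step 1 (down 0): focus=C path=0 depth=1 children=['T', 'V', 'L'] left=[] right=['Q'] parent=K
Step 2 (right): focus=Q path=1 depth=1 children=['I', 'D', 'G'] left=['C'] right=[] parent=K
Step 3 (left): focus=C path=0 depth=1 children=['T', 'V', 'L'] left=[] right=['Q'] parent=K
Step 4 (right): focus=Q path=1 depth=1 children=['I', 'D', 'G'] left=['C'] right=[] parent=K
Step 5 (left): focus=C path=0 depth=1 children=['T', 'V', 'L'] left=[] right=['Q'] parent=K
Step 6 (down 2): focus=L path=0/2 depth=2 children=[] left=['T', 'V'] right=[] parent=C
Step 7 (up): focus=C path=0 depth=1 children=['T', 'V', 'L'] left=[] right=['Q'] parent=K
Step 8 (right): focus=Q path=1 depth=1 children=['I', 'D', 'G'] left=['C'] right=[] parent=K

Answer: 1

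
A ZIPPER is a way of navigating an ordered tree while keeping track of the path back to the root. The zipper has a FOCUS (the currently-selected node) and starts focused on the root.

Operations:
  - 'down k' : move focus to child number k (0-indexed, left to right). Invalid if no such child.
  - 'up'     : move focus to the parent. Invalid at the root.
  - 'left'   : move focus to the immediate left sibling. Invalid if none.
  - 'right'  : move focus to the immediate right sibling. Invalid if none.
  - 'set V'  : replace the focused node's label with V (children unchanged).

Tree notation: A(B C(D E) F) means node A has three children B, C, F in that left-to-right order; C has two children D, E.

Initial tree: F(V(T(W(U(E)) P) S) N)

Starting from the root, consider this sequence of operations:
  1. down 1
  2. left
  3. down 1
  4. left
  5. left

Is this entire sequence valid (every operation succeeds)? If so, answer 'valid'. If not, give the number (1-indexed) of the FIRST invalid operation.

Answer: 5

Derivation:
Step 1 (down 1): focus=N path=1 depth=1 children=[] left=['V'] right=[] parent=F
Step 2 (left): focus=V path=0 depth=1 children=['T', 'S'] left=[] right=['N'] parent=F
Step 3 (down 1): focus=S path=0/1 depth=2 children=[] left=['T'] right=[] parent=V
Step 4 (left): focus=T path=0/0 depth=2 children=['W', 'P'] left=[] right=['S'] parent=V
Step 5 (left): INVALID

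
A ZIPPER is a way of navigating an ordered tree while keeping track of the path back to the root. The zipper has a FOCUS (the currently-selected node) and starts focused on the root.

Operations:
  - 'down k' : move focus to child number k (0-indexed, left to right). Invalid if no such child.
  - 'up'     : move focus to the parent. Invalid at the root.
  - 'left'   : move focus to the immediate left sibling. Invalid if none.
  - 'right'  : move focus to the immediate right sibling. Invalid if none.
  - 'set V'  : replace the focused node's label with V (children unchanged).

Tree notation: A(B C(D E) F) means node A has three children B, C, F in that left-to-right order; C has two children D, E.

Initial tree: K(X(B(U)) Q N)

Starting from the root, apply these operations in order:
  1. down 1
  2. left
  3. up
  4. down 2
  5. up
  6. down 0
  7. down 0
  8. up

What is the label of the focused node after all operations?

Step 1 (down 1): focus=Q path=1 depth=1 children=[] left=['X'] right=['N'] parent=K
Step 2 (left): focus=X path=0 depth=1 children=['B'] left=[] right=['Q', 'N'] parent=K
Step 3 (up): focus=K path=root depth=0 children=['X', 'Q', 'N'] (at root)
Step 4 (down 2): focus=N path=2 depth=1 children=[] left=['X', 'Q'] right=[] parent=K
Step 5 (up): focus=K path=root depth=0 children=['X', 'Q', 'N'] (at root)
Step 6 (down 0): focus=X path=0 depth=1 children=['B'] left=[] right=['Q', 'N'] parent=K
Step 7 (down 0): focus=B path=0/0 depth=2 children=['U'] left=[] right=[] parent=X
Step 8 (up): focus=X path=0 depth=1 children=['B'] left=[] right=['Q', 'N'] parent=K

Answer: X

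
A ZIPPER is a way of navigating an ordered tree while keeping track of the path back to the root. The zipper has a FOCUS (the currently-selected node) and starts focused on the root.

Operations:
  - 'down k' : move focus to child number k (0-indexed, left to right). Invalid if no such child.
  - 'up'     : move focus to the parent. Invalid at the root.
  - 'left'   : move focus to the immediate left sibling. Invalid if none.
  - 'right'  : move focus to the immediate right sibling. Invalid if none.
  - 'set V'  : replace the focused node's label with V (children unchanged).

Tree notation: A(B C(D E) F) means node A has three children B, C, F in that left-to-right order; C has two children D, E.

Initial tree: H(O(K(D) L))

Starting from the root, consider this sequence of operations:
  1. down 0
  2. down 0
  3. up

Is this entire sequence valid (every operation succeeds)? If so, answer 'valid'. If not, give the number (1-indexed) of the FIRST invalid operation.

Answer: valid

Derivation:
Step 1 (down 0): focus=O path=0 depth=1 children=['K', 'L'] left=[] right=[] parent=H
Step 2 (down 0): focus=K path=0/0 depth=2 children=['D'] left=[] right=['L'] parent=O
Step 3 (up): focus=O path=0 depth=1 children=['K', 'L'] left=[] right=[] parent=H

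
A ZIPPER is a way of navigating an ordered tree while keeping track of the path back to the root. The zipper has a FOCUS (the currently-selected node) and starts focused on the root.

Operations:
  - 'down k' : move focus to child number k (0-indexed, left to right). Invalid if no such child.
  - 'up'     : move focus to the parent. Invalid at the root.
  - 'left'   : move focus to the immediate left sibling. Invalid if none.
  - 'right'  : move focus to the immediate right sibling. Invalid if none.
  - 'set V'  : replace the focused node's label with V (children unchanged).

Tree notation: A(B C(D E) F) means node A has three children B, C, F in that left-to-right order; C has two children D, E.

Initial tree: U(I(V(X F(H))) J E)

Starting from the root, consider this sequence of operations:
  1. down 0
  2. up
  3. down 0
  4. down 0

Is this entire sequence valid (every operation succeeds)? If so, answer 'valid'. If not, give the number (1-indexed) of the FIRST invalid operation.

Step 1 (down 0): focus=I path=0 depth=1 children=['V'] left=[] right=['J', 'E'] parent=U
Step 2 (up): focus=U path=root depth=0 children=['I', 'J', 'E'] (at root)
Step 3 (down 0): focus=I path=0 depth=1 children=['V'] left=[] right=['J', 'E'] parent=U
Step 4 (down 0): focus=V path=0/0 depth=2 children=['X', 'F'] left=[] right=[] parent=I

Answer: valid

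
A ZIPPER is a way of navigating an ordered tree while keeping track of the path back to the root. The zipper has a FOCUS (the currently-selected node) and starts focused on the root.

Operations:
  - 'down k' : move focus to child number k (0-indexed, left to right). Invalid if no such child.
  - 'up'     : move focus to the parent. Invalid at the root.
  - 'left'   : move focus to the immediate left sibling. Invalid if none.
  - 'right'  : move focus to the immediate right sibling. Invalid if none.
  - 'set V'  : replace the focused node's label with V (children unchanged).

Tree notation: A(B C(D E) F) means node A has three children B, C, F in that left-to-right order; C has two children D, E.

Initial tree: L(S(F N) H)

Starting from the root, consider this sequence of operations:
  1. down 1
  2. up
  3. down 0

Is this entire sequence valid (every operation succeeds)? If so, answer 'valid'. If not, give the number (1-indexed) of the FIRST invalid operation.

Step 1 (down 1): focus=H path=1 depth=1 children=[] left=['S'] right=[] parent=L
Step 2 (up): focus=L path=root depth=0 children=['S', 'H'] (at root)
Step 3 (down 0): focus=S path=0 depth=1 children=['F', 'N'] left=[] right=['H'] parent=L

Answer: valid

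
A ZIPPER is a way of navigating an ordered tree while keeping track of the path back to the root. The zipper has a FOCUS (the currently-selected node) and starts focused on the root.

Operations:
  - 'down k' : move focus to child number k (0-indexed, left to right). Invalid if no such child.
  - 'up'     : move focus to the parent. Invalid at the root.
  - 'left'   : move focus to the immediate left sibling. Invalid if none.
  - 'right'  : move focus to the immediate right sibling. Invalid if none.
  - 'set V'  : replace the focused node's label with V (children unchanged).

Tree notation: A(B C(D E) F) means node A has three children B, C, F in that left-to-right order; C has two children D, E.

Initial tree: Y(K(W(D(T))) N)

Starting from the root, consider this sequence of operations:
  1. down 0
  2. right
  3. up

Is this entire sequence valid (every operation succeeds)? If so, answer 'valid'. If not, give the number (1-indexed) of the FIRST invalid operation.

Answer: valid

Derivation:
Step 1 (down 0): focus=K path=0 depth=1 children=['W'] left=[] right=['N'] parent=Y
Step 2 (right): focus=N path=1 depth=1 children=[] left=['K'] right=[] parent=Y
Step 3 (up): focus=Y path=root depth=0 children=['K', 'N'] (at root)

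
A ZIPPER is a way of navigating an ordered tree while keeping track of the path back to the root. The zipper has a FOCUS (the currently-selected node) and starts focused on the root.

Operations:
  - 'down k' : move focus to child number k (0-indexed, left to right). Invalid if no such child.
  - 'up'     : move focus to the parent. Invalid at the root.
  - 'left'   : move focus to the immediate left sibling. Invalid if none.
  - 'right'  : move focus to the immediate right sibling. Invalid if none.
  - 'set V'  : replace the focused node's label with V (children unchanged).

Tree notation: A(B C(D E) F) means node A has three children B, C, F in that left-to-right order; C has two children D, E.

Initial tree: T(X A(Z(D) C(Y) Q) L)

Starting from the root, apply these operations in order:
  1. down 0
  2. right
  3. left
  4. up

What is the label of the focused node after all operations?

Answer: T

Derivation:
Step 1 (down 0): focus=X path=0 depth=1 children=[] left=[] right=['A', 'L'] parent=T
Step 2 (right): focus=A path=1 depth=1 children=['Z', 'C', 'Q'] left=['X'] right=['L'] parent=T
Step 3 (left): focus=X path=0 depth=1 children=[] left=[] right=['A', 'L'] parent=T
Step 4 (up): focus=T path=root depth=0 children=['X', 'A', 'L'] (at root)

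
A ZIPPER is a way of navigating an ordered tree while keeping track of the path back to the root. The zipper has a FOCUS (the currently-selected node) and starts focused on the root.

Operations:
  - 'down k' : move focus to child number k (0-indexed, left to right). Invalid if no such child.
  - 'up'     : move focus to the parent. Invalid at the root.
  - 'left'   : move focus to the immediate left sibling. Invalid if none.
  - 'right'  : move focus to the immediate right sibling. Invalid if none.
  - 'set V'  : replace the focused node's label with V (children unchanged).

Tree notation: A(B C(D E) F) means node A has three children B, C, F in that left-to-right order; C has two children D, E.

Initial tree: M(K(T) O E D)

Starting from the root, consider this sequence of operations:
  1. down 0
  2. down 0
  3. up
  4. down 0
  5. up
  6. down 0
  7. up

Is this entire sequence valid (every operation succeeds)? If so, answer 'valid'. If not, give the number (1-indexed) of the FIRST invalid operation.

Answer: valid

Derivation:
Step 1 (down 0): focus=K path=0 depth=1 children=['T'] left=[] right=['O', 'E', 'D'] parent=M
Step 2 (down 0): focus=T path=0/0 depth=2 children=[] left=[] right=[] parent=K
Step 3 (up): focus=K path=0 depth=1 children=['T'] left=[] right=['O', 'E', 'D'] parent=M
Step 4 (down 0): focus=T path=0/0 depth=2 children=[] left=[] right=[] parent=K
Step 5 (up): focus=K path=0 depth=1 children=['T'] left=[] right=['O', 'E', 'D'] parent=M
Step 6 (down 0): focus=T path=0/0 depth=2 children=[] left=[] right=[] parent=K
Step 7 (up): focus=K path=0 depth=1 children=['T'] left=[] right=['O', 'E', 'D'] parent=M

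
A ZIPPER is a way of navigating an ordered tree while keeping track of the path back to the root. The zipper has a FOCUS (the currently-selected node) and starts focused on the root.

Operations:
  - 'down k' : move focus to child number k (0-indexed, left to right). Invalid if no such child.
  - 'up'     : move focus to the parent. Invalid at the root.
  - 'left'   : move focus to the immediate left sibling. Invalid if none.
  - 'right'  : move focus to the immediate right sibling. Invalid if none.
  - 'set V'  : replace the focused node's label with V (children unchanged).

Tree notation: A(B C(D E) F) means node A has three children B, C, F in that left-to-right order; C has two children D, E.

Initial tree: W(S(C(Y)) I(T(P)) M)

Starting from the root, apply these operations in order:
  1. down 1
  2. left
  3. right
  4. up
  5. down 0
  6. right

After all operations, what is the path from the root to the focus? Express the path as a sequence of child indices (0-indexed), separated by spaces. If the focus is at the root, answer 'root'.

Step 1 (down 1): focus=I path=1 depth=1 children=['T'] left=['S'] right=['M'] parent=W
Step 2 (left): focus=S path=0 depth=1 children=['C'] left=[] right=['I', 'M'] parent=W
Step 3 (right): focus=I path=1 depth=1 children=['T'] left=['S'] right=['M'] parent=W
Step 4 (up): focus=W path=root depth=0 children=['S', 'I', 'M'] (at root)
Step 5 (down 0): focus=S path=0 depth=1 children=['C'] left=[] right=['I', 'M'] parent=W
Step 6 (right): focus=I path=1 depth=1 children=['T'] left=['S'] right=['M'] parent=W

Answer: 1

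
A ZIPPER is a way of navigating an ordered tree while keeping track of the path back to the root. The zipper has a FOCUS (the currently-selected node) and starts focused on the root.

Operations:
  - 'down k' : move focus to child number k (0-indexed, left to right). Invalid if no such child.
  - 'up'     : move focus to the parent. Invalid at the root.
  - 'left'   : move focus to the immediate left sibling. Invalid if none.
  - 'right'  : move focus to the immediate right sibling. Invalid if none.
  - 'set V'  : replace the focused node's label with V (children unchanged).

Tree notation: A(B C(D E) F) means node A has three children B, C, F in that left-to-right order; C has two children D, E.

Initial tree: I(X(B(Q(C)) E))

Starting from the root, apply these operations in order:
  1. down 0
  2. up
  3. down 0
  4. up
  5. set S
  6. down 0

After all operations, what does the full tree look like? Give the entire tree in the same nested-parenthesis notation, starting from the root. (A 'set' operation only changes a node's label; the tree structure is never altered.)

Answer: S(X(B(Q(C)) E))

Derivation:
Step 1 (down 0): focus=X path=0 depth=1 children=['B', 'E'] left=[] right=[] parent=I
Step 2 (up): focus=I path=root depth=0 children=['X'] (at root)
Step 3 (down 0): focus=X path=0 depth=1 children=['B', 'E'] left=[] right=[] parent=I
Step 4 (up): focus=I path=root depth=0 children=['X'] (at root)
Step 5 (set S): focus=S path=root depth=0 children=['X'] (at root)
Step 6 (down 0): focus=X path=0 depth=1 children=['B', 'E'] left=[] right=[] parent=S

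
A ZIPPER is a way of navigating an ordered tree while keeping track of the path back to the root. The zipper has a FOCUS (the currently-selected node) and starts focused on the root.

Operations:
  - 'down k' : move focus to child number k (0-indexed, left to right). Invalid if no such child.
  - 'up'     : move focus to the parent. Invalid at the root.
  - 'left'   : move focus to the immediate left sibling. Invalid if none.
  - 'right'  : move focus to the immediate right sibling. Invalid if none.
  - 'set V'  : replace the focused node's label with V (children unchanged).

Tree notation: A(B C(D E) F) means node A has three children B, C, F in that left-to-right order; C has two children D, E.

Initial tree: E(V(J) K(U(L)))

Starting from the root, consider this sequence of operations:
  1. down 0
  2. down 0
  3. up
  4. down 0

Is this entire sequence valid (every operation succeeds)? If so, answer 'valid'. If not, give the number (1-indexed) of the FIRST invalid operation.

Step 1 (down 0): focus=V path=0 depth=1 children=['J'] left=[] right=['K'] parent=E
Step 2 (down 0): focus=J path=0/0 depth=2 children=[] left=[] right=[] parent=V
Step 3 (up): focus=V path=0 depth=1 children=['J'] left=[] right=['K'] parent=E
Step 4 (down 0): focus=J path=0/0 depth=2 children=[] left=[] right=[] parent=V

Answer: valid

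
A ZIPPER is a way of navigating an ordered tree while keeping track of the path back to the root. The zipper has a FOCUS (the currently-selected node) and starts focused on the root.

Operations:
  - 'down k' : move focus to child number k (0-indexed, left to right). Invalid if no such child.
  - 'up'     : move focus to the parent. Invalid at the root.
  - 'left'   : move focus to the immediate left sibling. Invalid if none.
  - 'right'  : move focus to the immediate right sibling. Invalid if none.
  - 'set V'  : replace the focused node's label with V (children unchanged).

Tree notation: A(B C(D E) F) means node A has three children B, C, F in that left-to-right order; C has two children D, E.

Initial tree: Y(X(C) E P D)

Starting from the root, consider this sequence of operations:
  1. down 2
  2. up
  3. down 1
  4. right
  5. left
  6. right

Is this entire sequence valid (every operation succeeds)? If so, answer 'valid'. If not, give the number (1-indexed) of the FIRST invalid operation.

Answer: valid

Derivation:
Step 1 (down 2): focus=P path=2 depth=1 children=[] left=['X', 'E'] right=['D'] parent=Y
Step 2 (up): focus=Y path=root depth=0 children=['X', 'E', 'P', 'D'] (at root)
Step 3 (down 1): focus=E path=1 depth=1 children=[] left=['X'] right=['P', 'D'] parent=Y
Step 4 (right): focus=P path=2 depth=1 children=[] left=['X', 'E'] right=['D'] parent=Y
Step 5 (left): focus=E path=1 depth=1 children=[] left=['X'] right=['P', 'D'] parent=Y
Step 6 (right): focus=P path=2 depth=1 children=[] left=['X', 'E'] right=['D'] parent=Y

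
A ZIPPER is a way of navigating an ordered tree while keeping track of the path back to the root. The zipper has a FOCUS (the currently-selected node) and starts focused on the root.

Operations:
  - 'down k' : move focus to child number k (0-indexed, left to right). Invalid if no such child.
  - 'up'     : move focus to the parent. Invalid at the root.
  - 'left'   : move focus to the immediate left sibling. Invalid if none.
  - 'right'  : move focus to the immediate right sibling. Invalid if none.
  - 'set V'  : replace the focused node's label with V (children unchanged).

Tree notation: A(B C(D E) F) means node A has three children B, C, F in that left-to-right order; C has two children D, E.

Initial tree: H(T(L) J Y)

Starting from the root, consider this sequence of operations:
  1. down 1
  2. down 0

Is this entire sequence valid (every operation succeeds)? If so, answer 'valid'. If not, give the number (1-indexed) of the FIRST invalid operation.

Answer: 2

Derivation:
Step 1 (down 1): focus=J path=1 depth=1 children=[] left=['T'] right=['Y'] parent=H
Step 2 (down 0): INVALID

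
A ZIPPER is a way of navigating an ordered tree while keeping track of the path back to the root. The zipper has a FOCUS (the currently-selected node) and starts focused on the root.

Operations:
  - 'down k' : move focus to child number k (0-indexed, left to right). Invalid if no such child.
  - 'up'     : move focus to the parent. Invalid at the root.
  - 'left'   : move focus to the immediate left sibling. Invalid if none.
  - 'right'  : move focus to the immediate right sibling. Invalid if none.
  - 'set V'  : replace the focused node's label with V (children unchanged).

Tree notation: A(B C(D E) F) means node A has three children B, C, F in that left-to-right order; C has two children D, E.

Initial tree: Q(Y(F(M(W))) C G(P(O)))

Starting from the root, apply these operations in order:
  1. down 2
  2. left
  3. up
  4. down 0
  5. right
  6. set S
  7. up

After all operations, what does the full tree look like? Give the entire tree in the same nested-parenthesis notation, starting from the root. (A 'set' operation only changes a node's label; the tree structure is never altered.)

Step 1 (down 2): focus=G path=2 depth=1 children=['P'] left=['Y', 'C'] right=[] parent=Q
Step 2 (left): focus=C path=1 depth=1 children=[] left=['Y'] right=['G'] parent=Q
Step 3 (up): focus=Q path=root depth=0 children=['Y', 'C', 'G'] (at root)
Step 4 (down 0): focus=Y path=0 depth=1 children=['F'] left=[] right=['C', 'G'] parent=Q
Step 5 (right): focus=C path=1 depth=1 children=[] left=['Y'] right=['G'] parent=Q
Step 6 (set S): focus=S path=1 depth=1 children=[] left=['Y'] right=['G'] parent=Q
Step 7 (up): focus=Q path=root depth=0 children=['Y', 'S', 'G'] (at root)

Answer: Q(Y(F(M(W))) S G(P(O)))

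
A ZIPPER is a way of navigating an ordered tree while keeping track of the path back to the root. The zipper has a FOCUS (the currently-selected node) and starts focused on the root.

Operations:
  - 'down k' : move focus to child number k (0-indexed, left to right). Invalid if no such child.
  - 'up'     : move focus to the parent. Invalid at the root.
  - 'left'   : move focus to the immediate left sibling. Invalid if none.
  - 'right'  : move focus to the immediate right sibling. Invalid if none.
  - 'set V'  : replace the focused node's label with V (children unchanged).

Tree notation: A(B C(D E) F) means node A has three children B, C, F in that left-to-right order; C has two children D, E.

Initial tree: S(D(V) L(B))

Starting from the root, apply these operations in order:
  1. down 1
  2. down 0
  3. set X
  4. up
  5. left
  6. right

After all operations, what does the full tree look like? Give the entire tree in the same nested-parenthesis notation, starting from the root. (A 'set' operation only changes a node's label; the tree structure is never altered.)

Step 1 (down 1): focus=L path=1 depth=1 children=['B'] left=['D'] right=[] parent=S
Step 2 (down 0): focus=B path=1/0 depth=2 children=[] left=[] right=[] parent=L
Step 3 (set X): focus=X path=1/0 depth=2 children=[] left=[] right=[] parent=L
Step 4 (up): focus=L path=1 depth=1 children=['X'] left=['D'] right=[] parent=S
Step 5 (left): focus=D path=0 depth=1 children=['V'] left=[] right=['L'] parent=S
Step 6 (right): focus=L path=1 depth=1 children=['X'] left=['D'] right=[] parent=S

Answer: S(D(V) L(X))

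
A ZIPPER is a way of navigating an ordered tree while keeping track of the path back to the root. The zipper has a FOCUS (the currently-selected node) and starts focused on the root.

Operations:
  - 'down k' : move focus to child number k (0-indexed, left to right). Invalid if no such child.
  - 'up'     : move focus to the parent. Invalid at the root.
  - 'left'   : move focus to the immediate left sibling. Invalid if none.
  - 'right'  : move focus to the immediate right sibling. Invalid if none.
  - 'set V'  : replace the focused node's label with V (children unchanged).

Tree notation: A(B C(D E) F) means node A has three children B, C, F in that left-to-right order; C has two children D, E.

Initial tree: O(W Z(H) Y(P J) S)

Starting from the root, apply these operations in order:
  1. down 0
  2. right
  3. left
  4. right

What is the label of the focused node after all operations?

Answer: Z

Derivation:
Step 1 (down 0): focus=W path=0 depth=1 children=[] left=[] right=['Z', 'Y', 'S'] parent=O
Step 2 (right): focus=Z path=1 depth=1 children=['H'] left=['W'] right=['Y', 'S'] parent=O
Step 3 (left): focus=W path=0 depth=1 children=[] left=[] right=['Z', 'Y', 'S'] parent=O
Step 4 (right): focus=Z path=1 depth=1 children=['H'] left=['W'] right=['Y', 'S'] parent=O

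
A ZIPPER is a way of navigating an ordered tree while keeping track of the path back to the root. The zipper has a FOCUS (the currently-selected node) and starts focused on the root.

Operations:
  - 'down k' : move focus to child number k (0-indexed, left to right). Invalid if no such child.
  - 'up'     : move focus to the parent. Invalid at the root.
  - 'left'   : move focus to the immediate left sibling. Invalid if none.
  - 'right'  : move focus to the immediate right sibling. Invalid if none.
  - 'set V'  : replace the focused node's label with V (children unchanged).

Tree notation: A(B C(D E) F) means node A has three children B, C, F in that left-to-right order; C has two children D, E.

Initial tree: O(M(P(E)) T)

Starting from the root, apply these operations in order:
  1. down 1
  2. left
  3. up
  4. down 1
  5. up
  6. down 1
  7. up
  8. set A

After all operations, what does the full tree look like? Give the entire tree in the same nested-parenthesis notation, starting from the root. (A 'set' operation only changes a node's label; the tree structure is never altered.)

Answer: A(M(P(E)) T)

Derivation:
Step 1 (down 1): focus=T path=1 depth=1 children=[] left=['M'] right=[] parent=O
Step 2 (left): focus=M path=0 depth=1 children=['P'] left=[] right=['T'] parent=O
Step 3 (up): focus=O path=root depth=0 children=['M', 'T'] (at root)
Step 4 (down 1): focus=T path=1 depth=1 children=[] left=['M'] right=[] parent=O
Step 5 (up): focus=O path=root depth=0 children=['M', 'T'] (at root)
Step 6 (down 1): focus=T path=1 depth=1 children=[] left=['M'] right=[] parent=O
Step 7 (up): focus=O path=root depth=0 children=['M', 'T'] (at root)
Step 8 (set A): focus=A path=root depth=0 children=['M', 'T'] (at root)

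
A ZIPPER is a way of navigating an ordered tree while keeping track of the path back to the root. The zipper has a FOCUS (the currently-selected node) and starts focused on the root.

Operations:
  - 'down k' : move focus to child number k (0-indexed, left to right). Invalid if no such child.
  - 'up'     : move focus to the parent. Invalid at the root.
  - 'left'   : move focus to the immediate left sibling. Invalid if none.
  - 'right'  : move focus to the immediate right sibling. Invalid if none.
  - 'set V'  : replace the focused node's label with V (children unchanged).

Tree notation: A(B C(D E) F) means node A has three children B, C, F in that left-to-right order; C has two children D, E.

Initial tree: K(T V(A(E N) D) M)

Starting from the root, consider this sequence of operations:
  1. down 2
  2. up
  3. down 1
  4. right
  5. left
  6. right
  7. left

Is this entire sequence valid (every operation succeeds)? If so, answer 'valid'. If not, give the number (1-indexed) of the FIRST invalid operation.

Step 1 (down 2): focus=M path=2 depth=1 children=[] left=['T', 'V'] right=[] parent=K
Step 2 (up): focus=K path=root depth=0 children=['T', 'V', 'M'] (at root)
Step 3 (down 1): focus=V path=1 depth=1 children=['A', 'D'] left=['T'] right=['M'] parent=K
Step 4 (right): focus=M path=2 depth=1 children=[] left=['T', 'V'] right=[] parent=K
Step 5 (left): focus=V path=1 depth=1 children=['A', 'D'] left=['T'] right=['M'] parent=K
Step 6 (right): focus=M path=2 depth=1 children=[] left=['T', 'V'] right=[] parent=K
Step 7 (left): focus=V path=1 depth=1 children=['A', 'D'] left=['T'] right=['M'] parent=K

Answer: valid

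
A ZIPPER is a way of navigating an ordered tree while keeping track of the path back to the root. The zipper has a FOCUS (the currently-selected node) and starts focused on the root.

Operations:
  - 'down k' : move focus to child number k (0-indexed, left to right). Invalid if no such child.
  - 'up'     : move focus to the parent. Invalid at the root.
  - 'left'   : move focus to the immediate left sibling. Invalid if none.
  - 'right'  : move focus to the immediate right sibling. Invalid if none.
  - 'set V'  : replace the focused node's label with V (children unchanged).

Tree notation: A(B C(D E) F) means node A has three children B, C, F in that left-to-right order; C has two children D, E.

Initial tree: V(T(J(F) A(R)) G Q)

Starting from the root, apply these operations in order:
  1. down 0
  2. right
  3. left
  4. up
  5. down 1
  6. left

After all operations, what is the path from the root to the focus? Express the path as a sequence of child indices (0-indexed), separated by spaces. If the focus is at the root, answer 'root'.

Step 1 (down 0): focus=T path=0 depth=1 children=['J', 'A'] left=[] right=['G', 'Q'] parent=V
Step 2 (right): focus=G path=1 depth=1 children=[] left=['T'] right=['Q'] parent=V
Step 3 (left): focus=T path=0 depth=1 children=['J', 'A'] left=[] right=['G', 'Q'] parent=V
Step 4 (up): focus=V path=root depth=0 children=['T', 'G', 'Q'] (at root)
Step 5 (down 1): focus=G path=1 depth=1 children=[] left=['T'] right=['Q'] parent=V
Step 6 (left): focus=T path=0 depth=1 children=['J', 'A'] left=[] right=['G', 'Q'] parent=V

Answer: 0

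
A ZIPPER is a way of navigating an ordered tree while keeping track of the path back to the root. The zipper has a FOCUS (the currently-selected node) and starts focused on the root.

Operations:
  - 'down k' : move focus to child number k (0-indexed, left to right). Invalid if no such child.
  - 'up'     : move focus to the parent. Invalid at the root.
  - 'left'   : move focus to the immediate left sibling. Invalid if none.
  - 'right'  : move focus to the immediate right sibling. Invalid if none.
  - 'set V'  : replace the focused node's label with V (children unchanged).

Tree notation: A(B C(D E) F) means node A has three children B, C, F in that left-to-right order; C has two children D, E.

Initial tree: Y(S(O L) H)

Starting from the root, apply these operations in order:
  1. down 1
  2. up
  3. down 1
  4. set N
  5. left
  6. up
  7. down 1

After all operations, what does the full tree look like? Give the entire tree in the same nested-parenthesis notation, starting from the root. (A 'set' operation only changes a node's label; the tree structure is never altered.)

Answer: Y(S(O L) N)

Derivation:
Step 1 (down 1): focus=H path=1 depth=1 children=[] left=['S'] right=[] parent=Y
Step 2 (up): focus=Y path=root depth=0 children=['S', 'H'] (at root)
Step 3 (down 1): focus=H path=1 depth=1 children=[] left=['S'] right=[] parent=Y
Step 4 (set N): focus=N path=1 depth=1 children=[] left=['S'] right=[] parent=Y
Step 5 (left): focus=S path=0 depth=1 children=['O', 'L'] left=[] right=['N'] parent=Y
Step 6 (up): focus=Y path=root depth=0 children=['S', 'N'] (at root)
Step 7 (down 1): focus=N path=1 depth=1 children=[] left=['S'] right=[] parent=Y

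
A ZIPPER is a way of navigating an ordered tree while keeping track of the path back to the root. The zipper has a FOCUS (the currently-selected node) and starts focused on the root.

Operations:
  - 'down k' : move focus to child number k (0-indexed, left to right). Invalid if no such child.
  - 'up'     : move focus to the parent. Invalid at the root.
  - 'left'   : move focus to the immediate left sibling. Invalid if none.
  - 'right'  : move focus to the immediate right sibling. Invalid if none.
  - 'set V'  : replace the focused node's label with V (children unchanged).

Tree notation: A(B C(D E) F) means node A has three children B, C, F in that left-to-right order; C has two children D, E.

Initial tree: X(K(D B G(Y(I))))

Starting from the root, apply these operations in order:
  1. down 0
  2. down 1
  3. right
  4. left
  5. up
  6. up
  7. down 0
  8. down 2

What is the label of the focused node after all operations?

Step 1 (down 0): focus=K path=0 depth=1 children=['D', 'B', 'G'] left=[] right=[] parent=X
Step 2 (down 1): focus=B path=0/1 depth=2 children=[] left=['D'] right=['G'] parent=K
Step 3 (right): focus=G path=0/2 depth=2 children=['Y'] left=['D', 'B'] right=[] parent=K
Step 4 (left): focus=B path=0/1 depth=2 children=[] left=['D'] right=['G'] parent=K
Step 5 (up): focus=K path=0 depth=1 children=['D', 'B', 'G'] left=[] right=[] parent=X
Step 6 (up): focus=X path=root depth=0 children=['K'] (at root)
Step 7 (down 0): focus=K path=0 depth=1 children=['D', 'B', 'G'] left=[] right=[] parent=X
Step 8 (down 2): focus=G path=0/2 depth=2 children=['Y'] left=['D', 'B'] right=[] parent=K

Answer: G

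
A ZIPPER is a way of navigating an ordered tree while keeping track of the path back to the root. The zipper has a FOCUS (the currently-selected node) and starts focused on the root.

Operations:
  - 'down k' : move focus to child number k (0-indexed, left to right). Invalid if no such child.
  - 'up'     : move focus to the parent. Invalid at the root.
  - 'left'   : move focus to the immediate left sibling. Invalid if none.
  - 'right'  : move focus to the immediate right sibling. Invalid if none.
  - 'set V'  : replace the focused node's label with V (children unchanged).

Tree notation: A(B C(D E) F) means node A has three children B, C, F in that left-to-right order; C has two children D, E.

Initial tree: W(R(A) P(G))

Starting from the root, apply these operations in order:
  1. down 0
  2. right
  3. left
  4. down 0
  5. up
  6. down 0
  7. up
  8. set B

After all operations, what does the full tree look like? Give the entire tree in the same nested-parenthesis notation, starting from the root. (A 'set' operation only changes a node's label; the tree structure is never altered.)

Answer: W(B(A) P(G))

Derivation:
Step 1 (down 0): focus=R path=0 depth=1 children=['A'] left=[] right=['P'] parent=W
Step 2 (right): focus=P path=1 depth=1 children=['G'] left=['R'] right=[] parent=W
Step 3 (left): focus=R path=0 depth=1 children=['A'] left=[] right=['P'] parent=W
Step 4 (down 0): focus=A path=0/0 depth=2 children=[] left=[] right=[] parent=R
Step 5 (up): focus=R path=0 depth=1 children=['A'] left=[] right=['P'] parent=W
Step 6 (down 0): focus=A path=0/0 depth=2 children=[] left=[] right=[] parent=R
Step 7 (up): focus=R path=0 depth=1 children=['A'] left=[] right=['P'] parent=W
Step 8 (set B): focus=B path=0 depth=1 children=['A'] left=[] right=['P'] parent=W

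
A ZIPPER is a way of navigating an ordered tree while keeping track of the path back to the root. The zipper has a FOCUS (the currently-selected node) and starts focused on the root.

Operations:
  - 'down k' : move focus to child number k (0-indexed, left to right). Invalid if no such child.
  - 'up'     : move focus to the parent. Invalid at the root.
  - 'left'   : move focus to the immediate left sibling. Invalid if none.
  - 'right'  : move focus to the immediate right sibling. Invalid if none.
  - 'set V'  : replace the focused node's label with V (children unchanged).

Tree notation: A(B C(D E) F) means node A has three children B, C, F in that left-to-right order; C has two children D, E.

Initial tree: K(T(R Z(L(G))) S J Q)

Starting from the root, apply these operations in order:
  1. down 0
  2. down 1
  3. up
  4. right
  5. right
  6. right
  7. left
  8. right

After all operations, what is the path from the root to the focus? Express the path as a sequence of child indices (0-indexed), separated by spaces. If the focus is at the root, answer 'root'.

Answer: 3

Derivation:
Step 1 (down 0): focus=T path=0 depth=1 children=['R', 'Z'] left=[] right=['S', 'J', 'Q'] parent=K
Step 2 (down 1): focus=Z path=0/1 depth=2 children=['L'] left=['R'] right=[] parent=T
Step 3 (up): focus=T path=0 depth=1 children=['R', 'Z'] left=[] right=['S', 'J', 'Q'] parent=K
Step 4 (right): focus=S path=1 depth=1 children=[] left=['T'] right=['J', 'Q'] parent=K
Step 5 (right): focus=J path=2 depth=1 children=[] left=['T', 'S'] right=['Q'] parent=K
Step 6 (right): focus=Q path=3 depth=1 children=[] left=['T', 'S', 'J'] right=[] parent=K
Step 7 (left): focus=J path=2 depth=1 children=[] left=['T', 'S'] right=['Q'] parent=K
Step 8 (right): focus=Q path=3 depth=1 children=[] left=['T', 'S', 'J'] right=[] parent=K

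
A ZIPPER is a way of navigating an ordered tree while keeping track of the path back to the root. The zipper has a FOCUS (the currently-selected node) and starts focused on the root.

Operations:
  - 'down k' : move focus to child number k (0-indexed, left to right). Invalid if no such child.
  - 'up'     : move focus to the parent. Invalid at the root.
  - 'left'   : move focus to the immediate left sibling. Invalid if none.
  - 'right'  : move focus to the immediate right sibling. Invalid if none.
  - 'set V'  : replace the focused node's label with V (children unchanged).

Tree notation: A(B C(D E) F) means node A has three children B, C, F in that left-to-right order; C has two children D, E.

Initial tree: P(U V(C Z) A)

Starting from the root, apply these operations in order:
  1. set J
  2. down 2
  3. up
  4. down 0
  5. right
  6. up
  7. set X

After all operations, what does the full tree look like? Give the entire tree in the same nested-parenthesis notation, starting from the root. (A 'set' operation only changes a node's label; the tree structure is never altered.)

Step 1 (set J): focus=J path=root depth=0 children=['U', 'V', 'A'] (at root)
Step 2 (down 2): focus=A path=2 depth=1 children=[] left=['U', 'V'] right=[] parent=J
Step 3 (up): focus=J path=root depth=0 children=['U', 'V', 'A'] (at root)
Step 4 (down 0): focus=U path=0 depth=1 children=[] left=[] right=['V', 'A'] parent=J
Step 5 (right): focus=V path=1 depth=1 children=['C', 'Z'] left=['U'] right=['A'] parent=J
Step 6 (up): focus=J path=root depth=0 children=['U', 'V', 'A'] (at root)
Step 7 (set X): focus=X path=root depth=0 children=['U', 'V', 'A'] (at root)

Answer: X(U V(C Z) A)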